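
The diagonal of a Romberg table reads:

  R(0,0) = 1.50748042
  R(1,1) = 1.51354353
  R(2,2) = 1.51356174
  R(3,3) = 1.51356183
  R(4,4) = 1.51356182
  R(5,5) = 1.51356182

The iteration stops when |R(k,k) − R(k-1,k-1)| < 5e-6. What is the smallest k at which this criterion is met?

k = 3

|R(1,1) − R(0,0)| = 0.00606311 ≥ 5e-6
|R(2,2) − R(1,1)| = 0.00001821 ≥ 5e-6
|R(3,3) − R(2,2)| = 0.00000009 < 5e-6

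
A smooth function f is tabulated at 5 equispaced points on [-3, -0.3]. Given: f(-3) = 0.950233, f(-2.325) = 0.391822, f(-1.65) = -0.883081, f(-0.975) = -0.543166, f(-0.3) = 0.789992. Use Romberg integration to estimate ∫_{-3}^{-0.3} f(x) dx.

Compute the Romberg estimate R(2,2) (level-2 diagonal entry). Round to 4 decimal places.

R(0,0) (trapezoid, 1 panel, h=2.7000): 2.349304
R(1,0) (trapezoid, 2 panels, h=1.3500): -0.017507
R(2,0) (trapezoid, 4 panels, h=0.6750): -0.110911
R(1,1) = -0.017507 + (-0.017507 − 2.349304)/3 = -0.806444
R(2,1) = -0.110911 + (-0.110911 − (-0.017507))/3 = -0.142046
R(2,2) = -0.142046 + (-0.142046 − (-0.806444))/15 = -0.097753

-0.0978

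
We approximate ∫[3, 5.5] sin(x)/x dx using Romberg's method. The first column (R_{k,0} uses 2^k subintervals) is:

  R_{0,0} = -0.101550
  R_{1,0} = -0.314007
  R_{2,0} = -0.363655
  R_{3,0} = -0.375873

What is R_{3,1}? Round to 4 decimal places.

-0.3799

R_{3,1} = (4·(-0.375873) − (-0.363655)) / 3 = -0.379946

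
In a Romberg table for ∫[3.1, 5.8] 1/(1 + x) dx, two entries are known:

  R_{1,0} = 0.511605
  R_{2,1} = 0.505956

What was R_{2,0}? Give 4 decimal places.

0.5074

From R_{2,1} = (4·R_{2,0} − R_{1,0})/3, solve for R_{2,0}:
4·R_{2,0} = 3·0.505956 + 0.511605 = 2.029473
R_{2,0} = 0.507368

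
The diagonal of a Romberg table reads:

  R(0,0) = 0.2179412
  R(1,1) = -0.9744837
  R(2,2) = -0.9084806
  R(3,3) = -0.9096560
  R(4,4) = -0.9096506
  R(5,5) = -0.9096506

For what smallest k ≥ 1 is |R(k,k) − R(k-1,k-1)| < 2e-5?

k = 4

|R(1,1) − R(0,0)| = 1.1924249 ≥ 2e-5
|R(2,2) − R(1,1)| = 0.0660031 ≥ 2e-5
|R(3,3) − R(2,2)| = 0.0011754 ≥ 2e-5
|R(4,4) − R(3,3)| = 0.0000054 < 2e-5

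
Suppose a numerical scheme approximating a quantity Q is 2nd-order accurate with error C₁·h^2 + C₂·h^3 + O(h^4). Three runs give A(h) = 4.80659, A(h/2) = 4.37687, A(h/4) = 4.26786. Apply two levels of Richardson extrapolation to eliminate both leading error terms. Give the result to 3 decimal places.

First eliminate the h^2 term (factor 2^2 = 4):
  B₁ = (4·4.37687 − 4.80659)/3 = 4.23363
  B₂ = (4·4.26786 − 4.37687)/3 = 4.23152
Then eliminate the h^3 term (factor 2^3 = 8):
  (8·4.23152 − 4.23363)/7 = 4.23122

4.231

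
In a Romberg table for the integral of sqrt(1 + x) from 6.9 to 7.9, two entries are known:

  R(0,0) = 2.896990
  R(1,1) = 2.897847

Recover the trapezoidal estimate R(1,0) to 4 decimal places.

2.8976

From R(1,1) = (4·R(1,0) − R(0,0))/3, solve for R(1,0):
4·R(1,0) = 3·2.897847 + 2.896990 = 11.590531
R(1,0) = 2.897633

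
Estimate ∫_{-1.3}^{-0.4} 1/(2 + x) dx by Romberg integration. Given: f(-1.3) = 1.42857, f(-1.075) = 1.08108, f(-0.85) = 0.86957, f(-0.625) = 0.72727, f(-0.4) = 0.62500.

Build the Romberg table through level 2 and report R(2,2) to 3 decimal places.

R(0,0) (trapezoid, 1 panel, h=0.9000): 0.92411
R(1,0) (trapezoid, 2 panels, h=0.4500): 0.85336
R(2,0) (trapezoid, 4 panels, h=0.2250): 0.83356
R(1,1) = 0.85336 + (0.85336 − 0.92411)/3 = 0.82978
R(2,1) = 0.83356 + (0.83356 − 0.85336)/3 = 0.82696
R(2,2) = 0.82696 + (0.82696 − 0.82978)/15 = 0.82677

0.827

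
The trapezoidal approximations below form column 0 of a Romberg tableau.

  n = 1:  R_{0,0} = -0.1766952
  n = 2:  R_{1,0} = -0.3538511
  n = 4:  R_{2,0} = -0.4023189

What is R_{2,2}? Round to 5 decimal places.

Richardson extrapolation on the trapezoidal column (denominator 4−1=3):
R_{1,1} = -0.3538511 + (-0.3538511 − (-0.1766952))/3 = -0.4129031
R_{2,1} = (4·(-0.4023189) − (-0.3538511)) / 3 = -0.4184748
R_{2,2} = (16·(-0.4184748) − (-0.4129031)) / 15 = -0.4188462
(Column j=1 coincides with Simpson's rule on the same nodes.)

-0.41885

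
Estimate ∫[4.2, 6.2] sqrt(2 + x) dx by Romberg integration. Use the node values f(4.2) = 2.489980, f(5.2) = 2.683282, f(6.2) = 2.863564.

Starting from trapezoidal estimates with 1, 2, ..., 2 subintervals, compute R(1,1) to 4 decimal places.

R(0,0) (trapezoid, 1 panel, h=2.0000): 5.353544
R(1,0) (trapezoid, 2 panels, h=1.0000): 5.360054
R(1,1) = 5.360054 + (5.360054 − 5.353544)/3 = 5.362224

5.3622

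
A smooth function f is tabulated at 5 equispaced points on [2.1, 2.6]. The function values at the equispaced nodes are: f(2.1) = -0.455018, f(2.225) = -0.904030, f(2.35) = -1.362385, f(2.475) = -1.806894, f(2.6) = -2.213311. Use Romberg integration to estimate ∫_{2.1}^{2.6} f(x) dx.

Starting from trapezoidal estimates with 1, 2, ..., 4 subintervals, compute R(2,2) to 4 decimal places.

R(0,0) (trapezoid, 1 panel, h=0.5000): -0.667082
R(1,0) (trapezoid, 2 panels, h=0.2500): -0.674137
R(2,0) (trapezoid, 4 panels, h=0.1250): -0.675934
R(1,1) = -0.674137 + (-0.674137 − (-0.667082))/3 = -0.676489
R(2,1) = -0.675934 + (-0.675934 − (-0.674137))/3 = -0.676533
R(2,2) = -0.676533 + (-0.676533 − (-0.676489))/15 = -0.676536

-0.6765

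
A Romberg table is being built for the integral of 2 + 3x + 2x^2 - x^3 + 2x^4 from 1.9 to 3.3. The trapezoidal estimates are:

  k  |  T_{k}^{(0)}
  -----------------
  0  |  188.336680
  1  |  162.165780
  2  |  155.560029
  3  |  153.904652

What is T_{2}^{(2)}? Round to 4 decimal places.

T_{1}^{(1)} = 162.165780 + (162.165780 − 188.336680)/3 = 153.442147
T_{2}^{(1)} = 155.560029 + (155.560029 − 162.165780)/3 = 153.358112
T_{2}^{(2)} = 153.358112 + (153.358112 − 153.442147)/15 = 153.352510

153.3525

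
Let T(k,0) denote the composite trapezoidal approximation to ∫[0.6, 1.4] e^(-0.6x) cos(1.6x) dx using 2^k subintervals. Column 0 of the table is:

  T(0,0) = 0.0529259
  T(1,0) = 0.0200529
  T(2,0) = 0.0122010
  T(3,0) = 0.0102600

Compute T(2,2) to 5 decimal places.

0.00962

Richardson extrapolation on the trapezoidal column (denominator 4−1=3):
T(1,1) = 0.0200529 + (0.0200529 − 0.0529259)/3 = 0.0090952
T(2,1) = (4·0.0122010 − 0.0200529) / 3 = 0.0095837
T(2,2) = (16·0.0095837 − 0.0090952) / 15 = 0.0096163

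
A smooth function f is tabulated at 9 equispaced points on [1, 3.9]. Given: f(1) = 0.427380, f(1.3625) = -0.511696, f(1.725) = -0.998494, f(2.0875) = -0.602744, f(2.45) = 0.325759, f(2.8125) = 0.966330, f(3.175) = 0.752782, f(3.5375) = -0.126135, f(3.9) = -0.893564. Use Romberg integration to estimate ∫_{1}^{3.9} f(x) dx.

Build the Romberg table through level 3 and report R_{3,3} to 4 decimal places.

R_{0,0} (trapezoid, 1 panel, h=2.9000): -0.675967
R_{1,0} (trapezoid, 2 panels, h=1.4500): 0.134367
R_{2,0} (trapezoid, 4 panels, h=0.7250): -0.110958
R_{3,0} (trapezoid, 8 panels, h=0.3625): -0.154893
R_{1,1} = 0.134367 + (0.134367 − (-0.675967))/3 = 0.404478
R_{2,1} = -0.110958 + (-0.110958 − 0.134367)/3 = -0.192733
R_{3,1} = -0.154893 + (-0.154893 − (-0.110958))/3 = -0.169538
R_{2,2} = -0.192733 + (-0.192733 − 0.404478)/15 = -0.232547
R_{3,2} = -0.169538 + (-0.169538 − (-0.192733))/15 = -0.167992
R_{3,3} = -0.167992 + (-0.167992 − (-0.232547))/63 = -0.166967

-0.1670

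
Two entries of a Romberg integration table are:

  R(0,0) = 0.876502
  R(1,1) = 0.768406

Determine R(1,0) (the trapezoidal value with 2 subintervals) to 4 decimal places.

From R(1,1) = (4·R(1,0) − R(0,0))/3, solve for R(1,0):
4·R(1,0) = 3·0.768406 + 0.876502 = 3.181720
R(1,0) = 0.795430

0.7954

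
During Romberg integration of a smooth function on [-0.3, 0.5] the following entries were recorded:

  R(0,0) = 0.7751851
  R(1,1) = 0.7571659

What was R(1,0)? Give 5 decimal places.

From R(1,1) = (4·R(1,0) − R(0,0))/3, solve for R(1,0):
4·R(1,0) = 3·0.7571659 + 0.7751851 = 3.0466828
R(1,0) = 0.7616707

0.76167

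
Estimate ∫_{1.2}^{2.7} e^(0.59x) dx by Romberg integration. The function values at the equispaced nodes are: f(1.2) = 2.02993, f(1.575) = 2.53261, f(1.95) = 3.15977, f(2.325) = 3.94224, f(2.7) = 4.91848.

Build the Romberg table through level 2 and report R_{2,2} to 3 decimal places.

R_{0,0} (trapezoid, 1 panel, h=1.5000): 5.21131
R_{1,0} (trapezoid, 2 panels, h=0.7500): 4.97548
R_{2,0} (trapezoid, 4 panels, h=0.3750): 4.91581
R_{1,1} = 4.97548 + (4.97548 − 5.21131)/3 = 4.89687
R_{2,1} = 4.91581 + (4.91581 − 4.97548)/3 = 4.89592
R_{2,2} = 4.89592 + (4.89592 − 4.89687)/15 = 4.89586

4.896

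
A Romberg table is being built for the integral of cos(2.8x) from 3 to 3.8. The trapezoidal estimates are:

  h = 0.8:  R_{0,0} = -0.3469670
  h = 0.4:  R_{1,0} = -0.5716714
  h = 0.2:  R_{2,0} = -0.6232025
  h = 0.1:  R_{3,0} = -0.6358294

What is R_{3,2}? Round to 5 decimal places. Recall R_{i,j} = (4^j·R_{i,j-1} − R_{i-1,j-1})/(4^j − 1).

Richardson extrapolation on the trapezoidal column (denominator 4−1=3):
R_{2,1} = (4·(-0.6232025) − (-0.5716714)) / 3 = -0.6403795
R_{3,1} = -0.6358294 + (-0.6358294 − (-0.6232025))/3 = -0.6400384
R_{3,2} = -0.6400384 + (-0.6400384 − (-0.6403795))/15 = -0.6400157

-0.64002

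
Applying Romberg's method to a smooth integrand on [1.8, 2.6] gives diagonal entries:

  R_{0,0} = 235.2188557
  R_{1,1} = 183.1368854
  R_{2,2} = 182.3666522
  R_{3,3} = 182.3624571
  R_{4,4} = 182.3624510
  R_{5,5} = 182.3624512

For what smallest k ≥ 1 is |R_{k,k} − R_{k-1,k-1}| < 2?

k = 2

|R_{1,1} − R_{0,0}| = 52.0819703 ≥ 2
|R_{2,2} − R_{1,1}| = 0.7702332 < 2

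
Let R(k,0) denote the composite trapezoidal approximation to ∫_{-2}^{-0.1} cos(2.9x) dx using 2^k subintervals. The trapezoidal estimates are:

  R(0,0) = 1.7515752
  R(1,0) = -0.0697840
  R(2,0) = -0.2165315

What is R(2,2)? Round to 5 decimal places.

Richardson extrapolation on the trapezoidal column (denominator 4−1=3):
R(1,1) = (4·(-0.0697840) − 1.7515752) / 3 = -0.6769037
R(2,1) = -0.2165315 + (-0.2165315 − (-0.0697840))/3 = -0.2654473
R(2,2) = (16·(-0.2654473) − (-0.6769037)) / 15 = -0.2380169
(Column j=1 coincides with Simpson's rule on the same nodes.)

-0.23802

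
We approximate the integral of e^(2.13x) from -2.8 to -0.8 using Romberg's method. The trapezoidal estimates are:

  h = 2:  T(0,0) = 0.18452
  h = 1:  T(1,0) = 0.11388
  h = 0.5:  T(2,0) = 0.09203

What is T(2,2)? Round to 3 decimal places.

0.084

Richardson extrapolation on the trapezoidal column (denominator 4−1=3):
T(1,1) = (4·0.11388 − 0.18452) / 3 = 0.09033
T(2,1) = 0.09203 + (0.09203 − 0.11388)/3 = 0.08475
T(2,2) = 0.08475 + (0.08475 − 0.09033)/15 = 0.08438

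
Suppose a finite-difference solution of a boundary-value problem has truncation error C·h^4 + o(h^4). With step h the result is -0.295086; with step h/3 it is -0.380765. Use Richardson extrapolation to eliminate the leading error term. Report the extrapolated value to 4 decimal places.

-0.3818

Extrapolated value = (81·A(h/3) − A(h)) / (81 − 1)
= (81·(-0.380765) − (-0.295086)) / 80
= -30.546879 / 80 = -0.381836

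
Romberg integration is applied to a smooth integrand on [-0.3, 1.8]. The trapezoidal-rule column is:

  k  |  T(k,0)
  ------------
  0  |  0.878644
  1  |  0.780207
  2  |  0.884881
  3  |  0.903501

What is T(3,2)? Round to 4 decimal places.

T(2,1) = (4·0.884881 − 0.780207) / 3 = 0.919772
T(3,1) = 0.903501 + (0.903501 − 0.884881)/3 = 0.909708
T(3,2) = (16·0.909708 − 0.919772) / 15 = 0.909037

0.9090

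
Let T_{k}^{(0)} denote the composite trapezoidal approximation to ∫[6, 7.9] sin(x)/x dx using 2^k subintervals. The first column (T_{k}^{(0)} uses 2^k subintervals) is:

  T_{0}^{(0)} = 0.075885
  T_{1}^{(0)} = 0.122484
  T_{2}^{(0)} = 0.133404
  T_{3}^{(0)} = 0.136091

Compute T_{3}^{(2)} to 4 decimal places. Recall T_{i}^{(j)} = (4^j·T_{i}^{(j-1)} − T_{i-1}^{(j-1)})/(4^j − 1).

0.1370

T_{2}^{(1)} = 0.133404 + (0.133404 − 0.122484)/3 = 0.137044
T_{3}^{(1)} = 0.136091 + (0.136091 − 0.133404)/3 = 0.136987
T_{3}^{(2)} = (16·0.136987 − 0.137044) / 15 = 0.136983
(Column j=1 coincides with Simpson's rule on the same nodes.)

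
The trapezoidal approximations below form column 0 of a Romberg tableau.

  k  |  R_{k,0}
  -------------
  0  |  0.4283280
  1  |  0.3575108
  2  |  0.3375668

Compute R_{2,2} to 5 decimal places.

0.33072

Richardson extrapolation on the trapezoidal column (denominator 4−1=3):
R_{1,1} = (4·0.3575108 − 0.4283280) / 3 = 0.3339051
R_{2,1} = (4·0.3375668 − 0.3575108) / 3 = 0.3309188
R_{2,2} = 0.3309188 + (0.3309188 − 0.3339051)/15 = 0.3307197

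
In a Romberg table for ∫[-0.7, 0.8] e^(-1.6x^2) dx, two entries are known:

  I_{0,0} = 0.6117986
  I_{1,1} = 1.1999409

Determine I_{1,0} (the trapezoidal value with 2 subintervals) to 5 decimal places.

1.05291

From I_{1,1} = (4·I_{1,0} − I_{0,0})/3, solve for I_{1,0}:
4·I_{1,0} = 3·1.1999409 + 0.6117986 = 4.2116213
I_{1,0} = 1.0529053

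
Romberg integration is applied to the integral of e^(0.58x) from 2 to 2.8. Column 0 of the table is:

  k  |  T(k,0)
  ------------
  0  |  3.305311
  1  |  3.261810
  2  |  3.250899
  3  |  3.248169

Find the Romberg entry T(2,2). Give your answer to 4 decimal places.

3.2473

Richardson extrapolation on the trapezoidal column (denominator 4−1=3):
T(1,1) = (4·3.261810 − 3.305311) / 3 = 3.247310
T(2,1) = 3.250899 + (3.250899 − 3.261810)/3 = 3.247262
T(2,2) = (16·3.247262 − 3.247310) / 15 = 3.247259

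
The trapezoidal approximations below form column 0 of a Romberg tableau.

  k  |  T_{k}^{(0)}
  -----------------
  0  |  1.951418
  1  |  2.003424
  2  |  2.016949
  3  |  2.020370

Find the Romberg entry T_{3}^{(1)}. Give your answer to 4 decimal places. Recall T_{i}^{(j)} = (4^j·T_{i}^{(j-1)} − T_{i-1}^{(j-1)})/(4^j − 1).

2.0215

T_{3}^{(1)} = (4·2.020370 − 2.016949) / 3 = 2.021510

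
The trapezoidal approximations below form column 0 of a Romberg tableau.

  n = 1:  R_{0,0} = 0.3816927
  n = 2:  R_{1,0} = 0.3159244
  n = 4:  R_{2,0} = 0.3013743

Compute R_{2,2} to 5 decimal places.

0.29669

Richardson extrapolation on the trapezoidal column (denominator 4−1=3):
R_{1,1} = 0.3159244 + (0.3159244 − 0.3816927)/3 = 0.2940016
R_{2,1} = (4·0.3013743 − 0.3159244) / 3 = 0.2965243
R_{2,2} = 0.2965243 + (0.2965243 − 0.2940016)/15 = 0.2966925
(Column j=1 coincides with Simpson's rule on the same nodes.)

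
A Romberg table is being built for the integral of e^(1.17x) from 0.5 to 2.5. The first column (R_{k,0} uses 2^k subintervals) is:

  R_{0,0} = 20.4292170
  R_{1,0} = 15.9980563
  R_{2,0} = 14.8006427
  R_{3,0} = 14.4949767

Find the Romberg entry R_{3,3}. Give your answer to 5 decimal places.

14.39251

Richardson extrapolation on the trapezoidal column (denominator 4−1=3):
R_{1,1} = 15.9980563 + (15.9980563 − 20.4292170)/3 = 14.5210027
R_{2,1} = (4·14.8006427 − 15.9980563) / 3 = 14.4015048
R_{3,1} = 14.4949767 + (14.4949767 − 14.8006427)/3 = 14.3930880
R_{2,2} = 14.4015048 + (14.4015048 − 14.5210027)/15 = 14.3935383
R_{3,2} = (16·14.3930880 − 14.4015048) / 15 = 14.3925269
R_{3,3} = (64·14.3925269 − 14.3935383) / 63 = 14.3925108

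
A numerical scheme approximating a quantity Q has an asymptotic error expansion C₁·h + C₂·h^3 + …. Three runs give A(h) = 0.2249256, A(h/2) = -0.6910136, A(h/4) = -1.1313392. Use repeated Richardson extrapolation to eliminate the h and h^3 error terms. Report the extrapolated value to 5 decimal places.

-1.56662

First eliminate the h term (factor 2^1 = 2):
  B₁ = (2·(-0.6910136) − 0.2249256)/1 = -1.6069528
  B₂ = (2·(-1.1313392) − (-0.6910136))/1 = -1.5716648
Then eliminate the h^3 term (factor 2^3 = 8):
  (8·(-1.5716648) − (-1.6069528))/7 = -1.5666237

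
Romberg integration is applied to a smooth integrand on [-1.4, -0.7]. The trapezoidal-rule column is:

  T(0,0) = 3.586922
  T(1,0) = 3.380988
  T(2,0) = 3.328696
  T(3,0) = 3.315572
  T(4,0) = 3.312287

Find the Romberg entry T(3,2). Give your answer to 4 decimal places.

3.3112

T(2,1) = (4·3.328696 − 3.380988) / 3 = 3.311265
T(3,1) = (4·3.315572 − 3.328696) / 3 = 3.311197
T(3,2) = (16·3.311197 − 3.311265) / 15 = 3.311192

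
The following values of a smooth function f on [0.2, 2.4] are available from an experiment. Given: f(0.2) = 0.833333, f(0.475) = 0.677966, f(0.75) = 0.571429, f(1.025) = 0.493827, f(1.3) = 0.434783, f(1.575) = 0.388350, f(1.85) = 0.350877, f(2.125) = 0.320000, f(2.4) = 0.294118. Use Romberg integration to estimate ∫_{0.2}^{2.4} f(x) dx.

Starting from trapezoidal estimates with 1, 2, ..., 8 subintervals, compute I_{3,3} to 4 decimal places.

1.0415

I_{0,0} (trapezoid, 1 panel, h=2.2000): 1.240196
I_{1,0} (trapezoid, 2 panels, h=1.1000): 1.098359
I_{2,0} (trapezoid, 4 panels, h=0.5500): 1.056448
I_{3,0} (trapezoid, 8 panels, h=0.2750): 1.045263
I_{1,1} = 1.098359 + (1.098359 − 1.240196)/3 = 1.051080
I_{2,1} = 1.056448 + (1.056448 − 1.098359)/3 = 1.042478
I_{3,1} = 1.045263 + (1.045263 − 1.056448)/3 = 1.041535
I_{2,2} = 1.042478 + (1.042478 − 1.051080)/15 = 1.041905
I_{3,2} = 1.041535 + (1.041535 − 1.042478)/15 = 1.041472
I_{3,3} = 1.041472 + (1.041472 − 1.041905)/63 = 1.041465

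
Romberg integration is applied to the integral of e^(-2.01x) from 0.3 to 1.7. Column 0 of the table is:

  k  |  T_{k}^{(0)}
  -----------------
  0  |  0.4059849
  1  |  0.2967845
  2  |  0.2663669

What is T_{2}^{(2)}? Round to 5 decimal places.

T_{1}^{(1)} = 0.2967845 + (0.2967845 − 0.4059849)/3 = 0.2603844
T_{2}^{(1)} = 0.2663669 + (0.2663669 − 0.2967845)/3 = 0.2562277
T_{2}^{(2)} = (16·0.2562277 − 0.2603844) / 15 = 0.2559506

0.25595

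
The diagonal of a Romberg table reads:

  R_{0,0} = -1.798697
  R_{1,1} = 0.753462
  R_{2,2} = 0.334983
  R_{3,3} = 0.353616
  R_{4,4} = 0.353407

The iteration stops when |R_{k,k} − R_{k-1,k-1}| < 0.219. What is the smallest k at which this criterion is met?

k = 3

|R_{1,1} − R_{0,0}| = 2.552159 ≥ 0.219
|R_{2,2} − R_{1,1}| = 0.418479 ≥ 0.219
|R_{3,3} − R_{2,2}| = 0.018633 < 0.219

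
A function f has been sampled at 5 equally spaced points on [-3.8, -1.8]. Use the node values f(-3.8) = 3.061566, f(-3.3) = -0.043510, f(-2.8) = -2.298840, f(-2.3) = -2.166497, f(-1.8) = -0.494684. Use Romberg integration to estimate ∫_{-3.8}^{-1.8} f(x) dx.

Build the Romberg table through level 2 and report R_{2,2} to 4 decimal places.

-1.7853

R_{0,0} (trapezoid, 1 panel, h=2.0000): 2.566882
R_{1,0} (trapezoid, 2 panels, h=1.0000): -1.015399
R_{2,0} (trapezoid, 4 panels, h=0.5000): -1.612703
R_{1,1} = -1.015399 + (-1.015399 − 2.566882)/3 = -2.209493
R_{2,1} = -1.612703 + (-1.612703 − (-1.015399))/3 = -1.811804
R_{2,2} = -1.811804 + (-1.811804 − (-2.209493))/15 = -1.785291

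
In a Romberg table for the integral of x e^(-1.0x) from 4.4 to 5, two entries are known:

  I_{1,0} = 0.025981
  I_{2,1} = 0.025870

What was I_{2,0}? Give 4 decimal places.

From I_{2,1} = (4·I_{2,0} − I_{1,0})/3, solve for I_{2,0}:
4·I_{2,0} = 3·0.025870 + 0.025981 = 0.103591
I_{2,0} = 0.025898

0.0259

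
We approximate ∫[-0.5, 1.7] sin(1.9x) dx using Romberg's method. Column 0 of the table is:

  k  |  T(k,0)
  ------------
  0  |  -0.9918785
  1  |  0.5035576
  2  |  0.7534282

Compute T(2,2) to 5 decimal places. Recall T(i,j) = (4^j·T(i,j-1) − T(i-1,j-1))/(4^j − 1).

T(1,1) = 0.5035576 + (0.5035576 − (-0.9918785))/3 = 1.0020363
T(2,1) = (4·0.7534282 − 0.5035576) / 3 = 0.8367184
T(2,2) = (16·0.8367184 − 1.0020363) / 15 = 0.8256972

0.82570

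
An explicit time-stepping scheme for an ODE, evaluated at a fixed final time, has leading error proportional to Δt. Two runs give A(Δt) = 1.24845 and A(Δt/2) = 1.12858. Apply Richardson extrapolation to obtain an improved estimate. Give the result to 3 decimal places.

1.009

Extrapolated value = (2·A(Δt/2) − A(Δt)) / (2 − 1)
= (2·1.12858 − 1.24845) / 1
= 1.00871 / 1 = 1.00871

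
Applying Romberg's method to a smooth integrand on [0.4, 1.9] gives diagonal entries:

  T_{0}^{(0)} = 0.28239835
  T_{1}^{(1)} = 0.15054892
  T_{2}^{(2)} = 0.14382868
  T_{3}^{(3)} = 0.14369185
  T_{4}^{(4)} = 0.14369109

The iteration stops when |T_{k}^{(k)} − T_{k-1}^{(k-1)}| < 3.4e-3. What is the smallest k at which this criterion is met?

k = 3

|T_{1}^{(1)} − T_{0}^{(0)}| = 0.13184943 ≥ 3.4e-3
|T_{2}^{(2)} − T_{1}^{(1)}| = 0.00672024 ≥ 3.4e-3
|T_{3}^{(3)} − T_{2}^{(2)}| = 0.00013683 < 3.4e-3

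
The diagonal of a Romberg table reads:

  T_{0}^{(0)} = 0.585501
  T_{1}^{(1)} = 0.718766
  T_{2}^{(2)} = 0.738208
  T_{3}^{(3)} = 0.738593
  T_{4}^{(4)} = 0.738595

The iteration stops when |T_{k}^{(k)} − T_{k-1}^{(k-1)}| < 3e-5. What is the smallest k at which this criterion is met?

k = 4

|T_{1}^{(1)} − T_{0}^{(0)}| = 0.133265 ≥ 3e-5
|T_{2}^{(2)} − T_{1}^{(1)}| = 0.019442 ≥ 3e-5
|T_{3}^{(3)} − T_{2}^{(2)}| = 0.000385 ≥ 3e-5
|T_{4}^{(4)} − T_{3}^{(3)}| = 0.000002 < 3e-5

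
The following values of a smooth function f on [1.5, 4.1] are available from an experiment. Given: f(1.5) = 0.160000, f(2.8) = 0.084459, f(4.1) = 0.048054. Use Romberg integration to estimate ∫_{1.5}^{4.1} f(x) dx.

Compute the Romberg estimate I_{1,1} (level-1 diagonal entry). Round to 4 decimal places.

0.2366

I_{0,0} (trapezoid, 1 panel, h=2.6000): 0.270470
I_{1,0} (trapezoid, 2 panels, h=1.3000): 0.245032
I_{1,1} = 0.245032 + (0.245032 − 0.270470)/3 = 0.236553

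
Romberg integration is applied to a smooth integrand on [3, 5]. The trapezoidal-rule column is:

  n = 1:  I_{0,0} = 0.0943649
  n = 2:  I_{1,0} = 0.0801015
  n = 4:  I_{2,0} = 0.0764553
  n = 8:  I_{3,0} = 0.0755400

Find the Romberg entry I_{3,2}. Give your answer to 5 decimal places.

Richardson extrapolation on the trapezoidal column (denominator 4−1=3):
I_{2,1} = (4·0.0764553 − 0.0801015) / 3 = 0.0752399
I_{3,1} = 0.0755400 + (0.0755400 − 0.0764553)/3 = 0.0752349
I_{3,2} = 0.0752349 + (0.0752349 − 0.0752399)/15 = 0.0752346
(Column j=1 coincides with Simpson's rule on the same nodes.)

0.07523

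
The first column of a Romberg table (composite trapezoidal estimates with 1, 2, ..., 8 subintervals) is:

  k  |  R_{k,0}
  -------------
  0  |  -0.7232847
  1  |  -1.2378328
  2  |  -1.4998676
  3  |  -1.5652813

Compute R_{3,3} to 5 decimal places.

R_{1,1} = -1.2378328 + (-1.2378328 − (-0.7232847))/3 = -1.4093488
R_{2,1} = -1.4998676 + (-1.4998676 − (-1.2378328))/3 = -1.5872125
R_{3,1} = (4·(-1.5652813) − (-1.4998676)) / 3 = -1.5870859
R_{2,2} = -1.5872125 + (-1.5872125 − (-1.4093488))/15 = -1.5990701
R_{3,2} = (16·(-1.5870859) − (-1.5872125)) / 15 = -1.5870775
R_{3,3} = -1.5870775 + (-1.5870775 − (-1.5990701))/63 = -1.5868871
(Column j=1 coincides with Simpson's rule on the same nodes.)

-1.58689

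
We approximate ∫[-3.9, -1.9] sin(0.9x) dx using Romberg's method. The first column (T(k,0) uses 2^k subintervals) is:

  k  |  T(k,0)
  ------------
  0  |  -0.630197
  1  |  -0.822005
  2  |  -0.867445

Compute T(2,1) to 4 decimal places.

-0.8826

Richardson extrapolation on the trapezoidal column (denominator 4−1=3):
T(2,1) = (4·(-0.867445) − (-0.822005)) / 3 = -0.882592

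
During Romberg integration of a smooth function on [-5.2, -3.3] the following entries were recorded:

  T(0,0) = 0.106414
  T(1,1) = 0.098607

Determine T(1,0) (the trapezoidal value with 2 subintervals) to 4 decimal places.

0.1006

From T(1,1) = (4·T(1,0) − T(0,0))/3, solve for T(1,0):
4·T(1,0) = 3·0.098607 + 0.106414 = 0.402235
T(1,0) = 0.100559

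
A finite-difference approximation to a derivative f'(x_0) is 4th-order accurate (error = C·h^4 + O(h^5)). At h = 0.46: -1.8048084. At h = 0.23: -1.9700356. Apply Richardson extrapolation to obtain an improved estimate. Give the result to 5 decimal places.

-1.98105

Extrapolated value = (16·A(h/2) − A(h)) / (16 − 1)
= (16·(-1.9700356) − (-1.8048084)) / 15
= -29.7157612 / 15 = -1.9810507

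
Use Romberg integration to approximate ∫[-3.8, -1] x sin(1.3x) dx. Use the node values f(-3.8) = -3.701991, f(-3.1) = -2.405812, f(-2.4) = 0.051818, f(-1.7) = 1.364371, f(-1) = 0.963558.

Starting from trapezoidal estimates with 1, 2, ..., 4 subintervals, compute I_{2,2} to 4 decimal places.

-1.6138

I_{0,0} (trapezoid, 1 panel, h=2.8000): -3.833806
I_{1,0} (trapezoid, 2 panels, h=1.4000): -1.844358
I_{2,0} (trapezoid, 4 panels, h=0.7000): -1.651188
I_{1,1} = -1.844358 + (-1.844358 − (-3.833806))/3 = -1.181209
I_{2,1} = -1.651188 + (-1.651188 − (-1.844358))/3 = -1.586798
I_{2,2} = -1.586798 + (-1.586798 − (-1.181209))/15 = -1.613837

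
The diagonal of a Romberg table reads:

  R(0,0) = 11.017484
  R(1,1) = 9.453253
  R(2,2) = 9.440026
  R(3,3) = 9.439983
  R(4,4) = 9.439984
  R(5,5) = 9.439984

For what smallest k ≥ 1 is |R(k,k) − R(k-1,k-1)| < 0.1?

k = 2

|R(1,1) − R(0,0)| = 1.564231 ≥ 0.1
|R(2,2) − R(1,1)| = 0.013227 < 0.1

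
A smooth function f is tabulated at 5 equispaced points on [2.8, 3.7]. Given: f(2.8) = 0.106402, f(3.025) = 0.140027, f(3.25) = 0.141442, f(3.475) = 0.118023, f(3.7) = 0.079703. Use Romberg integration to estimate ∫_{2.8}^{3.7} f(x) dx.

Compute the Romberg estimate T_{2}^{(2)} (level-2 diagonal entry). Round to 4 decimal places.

0.1126

T_{0}^{(0)} (trapezoid, 1 panel, h=0.9000): 0.083747
T_{1}^{(0)} (trapezoid, 2 panels, h=0.4500): 0.105523
T_{2}^{(0)} (trapezoid, 4 panels, h=0.2250): 0.110823
T_{1}^{(1)} = 0.105523 + (0.105523 − 0.083747)/3 = 0.112782
T_{2}^{(1)} = 0.110823 + (0.110823 − 0.105523)/3 = 0.112590
T_{2}^{(2)} = 0.112590 + (0.112590 − 0.112782)/15 = 0.112577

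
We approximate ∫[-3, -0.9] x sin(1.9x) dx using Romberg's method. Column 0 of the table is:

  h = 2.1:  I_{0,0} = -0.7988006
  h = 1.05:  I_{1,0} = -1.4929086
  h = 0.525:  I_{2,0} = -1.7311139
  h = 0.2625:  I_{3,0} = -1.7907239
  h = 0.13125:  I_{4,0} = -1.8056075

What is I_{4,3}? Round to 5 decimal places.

-1.81057

Richardson extrapolation on the trapezoidal column (denominator 4−1=3):
I_{2,1} = -1.7311139 + (-1.7311139 − (-1.4929086))/3 = -1.8105157
I_{3,1} = -1.7907239 + (-1.7907239 − (-1.7311139))/3 = -1.8105939
I_{4,1} = (4·(-1.8056075) − (-1.7907239)) / 3 = -1.8105687
I_{3,2} = (16·(-1.8105939) − (-1.8105157)) / 15 = -1.8105991
I_{4,2} = -1.8105687 + (-1.8105687 − (-1.8105939))/15 = -1.8105670
I_{4,3} = -1.8105670 + (-1.8105670 − (-1.8105991))/63 = -1.8105665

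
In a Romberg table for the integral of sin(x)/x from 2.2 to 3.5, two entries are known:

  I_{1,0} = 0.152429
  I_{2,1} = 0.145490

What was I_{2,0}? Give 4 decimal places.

0.1472

From I_{2,1} = (4·I_{2,0} − I_{1,0})/3, solve for I_{2,0}:
4·I_{2,0} = 3·0.145490 + 0.152429 = 0.588899
I_{2,0} = 0.147225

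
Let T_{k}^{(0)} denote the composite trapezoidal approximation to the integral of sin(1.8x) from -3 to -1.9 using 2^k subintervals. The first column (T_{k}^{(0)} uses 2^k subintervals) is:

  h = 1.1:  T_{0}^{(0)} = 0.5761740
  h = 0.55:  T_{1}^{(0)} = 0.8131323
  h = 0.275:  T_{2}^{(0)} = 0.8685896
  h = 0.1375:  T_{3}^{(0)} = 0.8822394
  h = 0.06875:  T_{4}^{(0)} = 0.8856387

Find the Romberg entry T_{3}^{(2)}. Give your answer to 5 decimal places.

Richardson extrapolation on the trapezoidal column (denominator 4−1=3):
T_{2}^{(1)} = 0.8685896 + (0.8685896 − 0.8131323)/3 = 0.8870754
T_{3}^{(1)} = 0.8822394 + (0.8822394 − 0.8685896)/3 = 0.8867893
T_{3}^{(2)} = 0.8867893 + (0.8867893 − 0.8870754)/15 = 0.8867702

0.88677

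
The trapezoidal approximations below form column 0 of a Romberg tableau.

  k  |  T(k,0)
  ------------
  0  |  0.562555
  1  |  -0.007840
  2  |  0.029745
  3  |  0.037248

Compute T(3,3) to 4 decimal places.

T(1,1) = (4·(-0.007840) − 0.562555) / 3 = -0.197972
T(2,1) = (4·0.029745 − (-0.007840)) / 3 = 0.042273
T(3,1) = 0.037248 + (0.037248 − 0.029745)/3 = 0.039749
T(2,2) = 0.042273 + (0.042273 − (-0.197972))/15 = 0.058289
T(3,2) = (16·0.039749 − 0.042273) / 15 = 0.039581
T(3,3) = 0.039581 + (0.039581 − 0.058289)/63 = 0.039284

0.0393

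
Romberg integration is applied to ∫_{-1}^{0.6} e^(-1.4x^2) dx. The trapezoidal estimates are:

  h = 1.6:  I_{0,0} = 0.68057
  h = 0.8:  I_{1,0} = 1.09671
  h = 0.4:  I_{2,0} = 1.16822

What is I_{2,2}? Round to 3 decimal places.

Richardson extrapolation on the trapezoidal column (denominator 4−1=3):
I_{1,1} = (4·1.09671 − 0.68057) / 3 = 1.23542
I_{2,1} = (4·1.16822 − 1.09671) / 3 = 1.19206
I_{2,2} = 1.19206 + (1.19206 − 1.23542)/15 = 1.18917
(Column j=1 coincides with Simpson's rule on the same nodes.)

1.189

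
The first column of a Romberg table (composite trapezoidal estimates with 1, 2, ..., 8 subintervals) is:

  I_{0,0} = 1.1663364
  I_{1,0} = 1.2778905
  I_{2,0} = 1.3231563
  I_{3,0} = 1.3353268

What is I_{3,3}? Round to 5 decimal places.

I_{1,1} = (4·1.2778905 − 1.1663364) / 3 = 1.3150752
I_{2,1} = (4·1.3231563 − 1.2778905) / 3 = 1.3382449
I_{3,1} = (4·1.3353268 − 1.3231563) / 3 = 1.3393836
I_{2,2} = 1.3382449 + (1.3382449 − 1.3150752)/15 = 1.3397895
I_{3,2} = (16·1.3393836 − 1.3382449) / 15 = 1.3394595
I_{3,3} = (64·1.3394595 − 1.3397895) / 63 = 1.3394543

1.33945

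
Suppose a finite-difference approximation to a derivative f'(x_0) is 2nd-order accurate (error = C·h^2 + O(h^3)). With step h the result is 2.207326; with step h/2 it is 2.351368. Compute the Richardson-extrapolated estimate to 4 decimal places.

The leading error scales as h^2; refining by a factor of 2 reduces it by 2^2 = 4.
Extrapolated value = (4·A(h/2) − A(h)) / (4 − 1)
= (4·2.351368 − 2.207326) / 3
= 7.198146 / 3 = 2.399382

2.3994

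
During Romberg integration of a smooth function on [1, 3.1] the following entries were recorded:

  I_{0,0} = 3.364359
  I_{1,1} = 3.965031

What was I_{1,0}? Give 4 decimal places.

From I_{1,1} = (4·I_{1,0} − I_{0,0})/3, solve for I_{1,0}:
4·I_{1,0} = 3·3.965031 + 3.364359 = 15.259452
I_{1,0} = 3.814863

3.8149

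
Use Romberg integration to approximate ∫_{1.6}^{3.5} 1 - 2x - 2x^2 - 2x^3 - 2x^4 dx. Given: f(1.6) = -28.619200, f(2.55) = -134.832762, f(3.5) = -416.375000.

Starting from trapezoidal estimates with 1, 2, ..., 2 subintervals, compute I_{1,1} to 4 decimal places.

I_{0,0} (trapezoid, 1 panel, h=1.9000): -422.744490
I_{1,0} (trapezoid, 2 panels, h=0.9500): -339.463369
I_{1,1} = -339.463369 + (-339.463369 − (-422.744490))/3 = -311.702995

-311.7030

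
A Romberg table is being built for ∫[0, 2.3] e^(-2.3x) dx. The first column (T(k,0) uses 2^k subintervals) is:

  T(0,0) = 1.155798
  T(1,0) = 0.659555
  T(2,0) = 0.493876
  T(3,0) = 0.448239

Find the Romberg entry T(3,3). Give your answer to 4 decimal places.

Richardson extrapolation on the trapezoidal column (denominator 4−1=3):
T(1,1) = 0.659555 + (0.659555 − 1.155798)/3 = 0.494141
T(2,1) = 0.493876 + (0.493876 − 0.659555)/3 = 0.438650
T(3,1) = 0.448239 + (0.448239 − 0.493876)/3 = 0.433027
T(2,2) = 0.438650 + (0.438650 − 0.494141)/15 = 0.434951
T(3,2) = 0.433027 + (0.433027 − 0.438650)/15 = 0.432652
T(3,3) = 0.432652 + (0.432652 − 0.434951)/63 = 0.432616

0.4326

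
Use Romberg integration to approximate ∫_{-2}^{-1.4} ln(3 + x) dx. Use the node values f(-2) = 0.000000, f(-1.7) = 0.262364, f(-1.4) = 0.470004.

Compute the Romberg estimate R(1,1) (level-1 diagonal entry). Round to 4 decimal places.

0.1519

R(0,0) (trapezoid, 1 panel, h=0.6000): 0.141001
R(1,0) (trapezoid, 2 panels, h=0.3000): 0.149210
R(1,1) = 0.149210 + (0.149210 − 0.141001)/3 = 0.151946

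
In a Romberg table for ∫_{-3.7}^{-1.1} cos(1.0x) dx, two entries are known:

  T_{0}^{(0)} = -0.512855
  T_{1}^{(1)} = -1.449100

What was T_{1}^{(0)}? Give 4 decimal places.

-1.2150

From T_{1}^{(1)} = (4·T_{1}^{(0)} − T_{0}^{(0)})/3, solve for T_{1}^{(0)}:
4·T_{1}^{(0)} = 3·(-1.449100) + (-0.512855) = -4.860155
T_{1}^{(0)} = -1.215039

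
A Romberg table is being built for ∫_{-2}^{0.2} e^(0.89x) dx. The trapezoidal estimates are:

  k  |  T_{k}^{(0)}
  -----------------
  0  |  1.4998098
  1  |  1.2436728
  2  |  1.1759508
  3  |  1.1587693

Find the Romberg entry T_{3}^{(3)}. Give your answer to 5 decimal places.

1.15302

Richardson extrapolation on the trapezoidal column (denominator 4−1=3):
T_{1}^{(1)} = 1.2436728 + (1.2436728 − 1.4998098)/3 = 1.1582938
T_{2}^{(1)} = 1.1759508 + (1.1759508 − 1.2436728)/3 = 1.1533768
T_{3}^{(1)} = 1.1587693 + (1.1587693 − 1.1759508)/3 = 1.1530421
T_{2}^{(2)} = 1.1533768 + (1.1533768 − 1.1582938)/15 = 1.1530490
T_{3}^{(2)} = 1.1530421 + (1.1530421 − 1.1533768)/15 = 1.1530198
T_{3}^{(3)} = (64·1.1530198 − 1.1530490) / 63 = 1.1530193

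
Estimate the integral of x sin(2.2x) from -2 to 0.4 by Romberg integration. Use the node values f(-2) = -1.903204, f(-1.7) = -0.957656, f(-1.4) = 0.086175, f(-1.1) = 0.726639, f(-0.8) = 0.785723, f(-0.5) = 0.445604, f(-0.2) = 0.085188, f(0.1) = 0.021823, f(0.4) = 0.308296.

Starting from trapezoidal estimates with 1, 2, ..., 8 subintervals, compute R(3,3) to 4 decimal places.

0.1265

R(0,0) (trapezoid, 1 panel, h=2.4000): -1.913890
R(1,0) (trapezoid, 2 panels, h=1.2000): -0.014077
R(2,0) (trapezoid, 4 panels, h=0.6000): 0.095779
R(3,0) (trapezoid, 8 panels, h=0.3000): 0.118813
R(1,1) = -0.014077 + (-0.014077 − (-1.913890))/3 = 0.619194
R(2,1) = 0.095779 + (0.095779 − (-0.014077))/3 = 0.132398
R(3,1) = 0.118813 + (0.118813 − 0.095779)/3 = 0.126491
R(2,2) = 0.132398 + (0.132398 − 0.619194)/15 = 0.099945
R(3,2) = 0.126491 + (0.126491 − 0.132398)/15 = 0.126097
R(3,3) = 0.126097 + (0.126097 − 0.099945)/63 = 0.126512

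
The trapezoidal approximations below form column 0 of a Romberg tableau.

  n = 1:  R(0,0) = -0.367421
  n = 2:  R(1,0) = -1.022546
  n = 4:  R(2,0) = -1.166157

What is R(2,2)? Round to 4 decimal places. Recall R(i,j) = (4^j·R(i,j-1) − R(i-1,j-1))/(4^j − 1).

Richardson extrapolation on the trapezoidal column (denominator 4−1=3):
R(1,1) = (4·(-1.022546) − (-0.367421)) / 3 = -1.240921
R(2,1) = -1.166157 + (-1.166157 − (-1.022546))/3 = -1.214027
R(2,2) = (16·(-1.214027) − (-1.240921)) / 15 = -1.212234

-1.2122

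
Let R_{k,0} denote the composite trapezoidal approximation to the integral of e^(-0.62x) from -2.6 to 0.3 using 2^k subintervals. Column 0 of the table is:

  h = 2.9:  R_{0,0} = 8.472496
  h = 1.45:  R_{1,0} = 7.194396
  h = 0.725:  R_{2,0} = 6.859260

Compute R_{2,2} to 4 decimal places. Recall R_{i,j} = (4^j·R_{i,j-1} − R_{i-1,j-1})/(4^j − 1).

Richardson extrapolation on the trapezoidal column (denominator 4−1=3):
R_{1,1} = 7.194396 + (7.194396 − 8.472496)/3 = 6.768363
R_{2,1} = 6.859260 + (6.859260 − 7.194396)/3 = 6.747548
R_{2,2} = 6.747548 + (6.747548 − 6.768363)/15 = 6.746160

6.7462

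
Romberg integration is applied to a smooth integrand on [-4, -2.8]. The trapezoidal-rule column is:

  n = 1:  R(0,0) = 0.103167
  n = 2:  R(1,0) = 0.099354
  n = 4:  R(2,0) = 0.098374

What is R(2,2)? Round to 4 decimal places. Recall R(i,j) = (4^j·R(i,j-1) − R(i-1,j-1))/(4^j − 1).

0.0980

R(1,1) = 0.099354 + (0.099354 − 0.103167)/3 = 0.098083
R(2,1) = 0.098374 + (0.098374 − 0.099354)/3 = 0.098047
R(2,2) = 0.098047 + (0.098047 − 0.098083)/15 = 0.098045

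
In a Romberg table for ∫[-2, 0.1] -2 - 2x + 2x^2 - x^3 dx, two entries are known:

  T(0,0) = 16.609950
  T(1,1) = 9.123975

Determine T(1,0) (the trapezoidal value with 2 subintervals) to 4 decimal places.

From T(1,1) = (4·T(1,0) − T(0,0))/3, solve for T(1,0):
4·T(1,0) = 3·9.123975 + 16.609950 = 43.981875
T(1,0) = 10.995469

10.9955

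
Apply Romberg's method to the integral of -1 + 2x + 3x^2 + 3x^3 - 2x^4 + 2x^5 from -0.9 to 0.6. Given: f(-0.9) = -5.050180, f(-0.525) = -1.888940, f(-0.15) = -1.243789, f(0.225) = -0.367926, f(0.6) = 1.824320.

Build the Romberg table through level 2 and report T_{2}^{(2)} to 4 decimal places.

T_{0}^{(0)} (trapezoid, 1 panel, h=1.5000): -2.419395
T_{1}^{(0)} (trapezoid, 2 panels, h=0.7500): -2.142539
T_{2}^{(0)} (trapezoid, 4 panels, h=0.3750): -1.917594
T_{1}^{(1)} = -2.142539 + (-2.142539 − (-2.419395))/3 = -2.050254
T_{2}^{(1)} = -1.917594 + (-1.917594 − (-2.142539))/3 = -1.842612
T_{2}^{(2)} = -1.842612 + (-1.842612 − (-2.050254))/15 = -1.828769

-1.8288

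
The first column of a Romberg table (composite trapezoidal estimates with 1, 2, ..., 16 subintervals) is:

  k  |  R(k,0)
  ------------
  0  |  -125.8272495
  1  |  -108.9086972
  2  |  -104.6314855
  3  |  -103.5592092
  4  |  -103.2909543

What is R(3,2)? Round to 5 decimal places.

R(2,1) = (4·(-104.6314855) − (-108.9086972)) / 3 = -103.2057483
R(3,1) = -103.5592092 + (-103.5592092 − (-104.6314855))/3 = -103.2017838
R(3,2) = -103.2017838 + (-103.2017838 − (-103.2057483))/15 = -103.2015195

-103.20152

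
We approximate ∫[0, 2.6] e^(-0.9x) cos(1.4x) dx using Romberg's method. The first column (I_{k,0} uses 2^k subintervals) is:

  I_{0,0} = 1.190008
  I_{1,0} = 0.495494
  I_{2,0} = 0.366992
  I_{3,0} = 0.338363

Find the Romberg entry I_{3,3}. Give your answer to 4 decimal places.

0.3291

Richardson extrapolation on the trapezoidal column (denominator 4−1=3):
I_{1,1} = (4·0.495494 − 1.190008) / 3 = 0.263989
I_{2,1} = (4·0.366992 − 0.495494) / 3 = 0.324158
I_{3,1} = 0.338363 + (0.338363 − 0.366992)/3 = 0.328820
I_{2,2} = (16·0.324158 − 0.263989) / 15 = 0.328169
I_{3,2} = 0.328820 + (0.328820 − 0.324158)/15 = 0.329131
I_{3,3} = (64·0.329131 − 0.328169) / 63 = 0.329146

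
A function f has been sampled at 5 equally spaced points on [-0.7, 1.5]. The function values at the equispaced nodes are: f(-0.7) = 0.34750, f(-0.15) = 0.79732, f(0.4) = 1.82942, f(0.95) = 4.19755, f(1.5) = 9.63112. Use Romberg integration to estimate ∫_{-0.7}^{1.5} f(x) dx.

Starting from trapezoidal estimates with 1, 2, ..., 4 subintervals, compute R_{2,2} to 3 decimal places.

6.151

R_{0,0} (trapezoid, 1 panel, h=2.2000): 10.97648
R_{1,0} (trapezoid, 2 panels, h=1.1000): 7.50060
R_{2,0} (trapezoid, 4 panels, h=0.5500): 6.49748
R_{1,1} = 7.50060 + (7.50060 − 10.97648)/3 = 6.34197
R_{2,1} = 6.49748 + (6.49748 − 7.50060)/3 = 6.16311
R_{2,2} = 6.16311 + (6.16311 − 6.34197)/15 = 6.15119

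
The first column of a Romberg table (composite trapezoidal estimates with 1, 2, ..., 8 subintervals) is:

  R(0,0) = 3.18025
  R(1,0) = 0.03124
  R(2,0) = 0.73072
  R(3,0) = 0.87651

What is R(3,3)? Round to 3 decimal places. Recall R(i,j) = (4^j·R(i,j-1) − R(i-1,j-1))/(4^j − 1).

0.920

R(1,1) = 0.03124 + (0.03124 − 3.18025)/3 = -1.01843
R(2,1) = (4·0.73072 − 0.03124) / 3 = 0.96388
R(3,1) = (4·0.87651 − 0.73072) / 3 = 0.92511
R(2,2) = 0.96388 + (0.96388 − (-1.01843))/15 = 1.09603
R(3,2) = (16·0.92511 − 0.96388) / 15 = 0.92253
R(3,3) = (64·0.92253 − 1.09603) / 63 = 0.91978
(Column j=1 coincides with Simpson's rule on the same nodes.)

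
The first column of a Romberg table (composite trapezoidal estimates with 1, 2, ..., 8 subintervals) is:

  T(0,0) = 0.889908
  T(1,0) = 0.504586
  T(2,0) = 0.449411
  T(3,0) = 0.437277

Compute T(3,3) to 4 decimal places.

Richardson extrapolation on the trapezoidal column (denominator 4−1=3):
T(1,1) = (4·0.504586 − 0.889908) / 3 = 0.376145
T(2,1) = (4·0.449411 − 0.504586) / 3 = 0.431019
T(3,1) = 0.437277 + (0.437277 − 0.449411)/3 = 0.433232
T(2,2) = 0.431019 + (0.431019 − 0.376145)/15 = 0.434677
T(3,2) = (16·0.433232 − 0.431019) / 15 = 0.433380
T(3,3) = (64·0.433380 − 0.434677) / 63 = 0.433359
(Column j=1 coincides with Simpson's rule on the same nodes.)

0.4334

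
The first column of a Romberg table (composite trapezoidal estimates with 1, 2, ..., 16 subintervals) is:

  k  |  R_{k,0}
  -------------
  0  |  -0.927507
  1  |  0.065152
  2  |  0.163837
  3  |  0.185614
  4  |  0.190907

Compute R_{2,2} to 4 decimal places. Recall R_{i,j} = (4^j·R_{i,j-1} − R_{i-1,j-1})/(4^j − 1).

R_{1,1} = 0.065152 + (0.065152 − (-0.927507))/3 = 0.396038
R_{2,1} = (4·0.163837 − 0.065152) / 3 = 0.196732
R_{2,2} = 0.196732 + (0.196732 − 0.396038)/15 = 0.183445

0.1834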